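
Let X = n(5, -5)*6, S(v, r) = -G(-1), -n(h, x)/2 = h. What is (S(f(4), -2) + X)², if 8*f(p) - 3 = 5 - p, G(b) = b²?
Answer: 3721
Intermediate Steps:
n(h, x) = -2*h
f(p) = 1 - p/8 (f(p) = 3/8 + (5 - p)/8 = 3/8 + (5/8 - p/8) = 1 - p/8)
S(v, r) = -1 (S(v, r) = -1*(-1)² = -1*1 = -1)
X = -60 (X = -2*5*6 = -10*6 = -60)
(S(f(4), -2) + X)² = (-1 - 60)² = (-61)² = 3721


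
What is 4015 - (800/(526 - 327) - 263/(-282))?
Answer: 225035833/56118 ≈ 4010.0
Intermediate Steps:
4015 - (800/(526 - 327) - 263/(-282)) = 4015 - (800/199 - 263*(-1/282)) = 4015 - (800*(1/199) + 263/282) = 4015 - (800/199 + 263/282) = 4015 - 1*277937/56118 = 4015 - 277937/56118 = 225035833/56118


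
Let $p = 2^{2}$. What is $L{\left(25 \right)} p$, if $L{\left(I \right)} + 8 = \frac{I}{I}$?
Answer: $-28$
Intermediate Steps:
$L{\left(I \right)} = -7$ ($L{\left(I \right)} = -8 + \frac{I}{I} = -8 + 1 = -7$)
$p = 4$
$L{\left(25 \right)} p = \left(-7\right) 4 = -28$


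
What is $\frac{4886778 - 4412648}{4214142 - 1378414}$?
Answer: $\frac{237065}{1417864} \approx 0.1672$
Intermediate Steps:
$\frac{4886778 - 4412648}{4214142 - 1378414} = \frac{474130}{2835728} = 474130 \cdot \frac{1}{2835728} = \frac{237065}{1417864}$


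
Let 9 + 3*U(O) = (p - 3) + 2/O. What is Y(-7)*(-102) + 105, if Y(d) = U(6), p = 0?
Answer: 1505/3 ≈ 501.67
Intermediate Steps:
U(O) = -4 + 2/(3*O) (U(O) = -3 + ((0 - 3) + 2/O)/3 = -3 + (-3 + 2/O)/3 = -3 + (-1 + 2/(3*O)) = -4 + 2/(3*O))
Y(d) = -35/9 (Y(d) = -4 + (⅔)/6 = -4 + (⅔)*(⅙) = -4 + ⅑ = -35/9)
Y(-7)*(-102) + 105 = -35/9*(-102) + 105 = 1190/3 + 105 = 1505/3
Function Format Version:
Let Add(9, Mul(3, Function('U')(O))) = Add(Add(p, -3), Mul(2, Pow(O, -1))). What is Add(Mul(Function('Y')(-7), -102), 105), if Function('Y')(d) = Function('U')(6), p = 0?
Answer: Rational(1505, 3) ≈ 501.67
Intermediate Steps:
Function('U')(O) = Add(-4, Mul(Rational(2, 3), Pow(O, -1))) (Function('U')(O) = Add(-3, Mul(Rational(1, 3), Add(Add(0, -3), Mul(2, Pow(O, -1))))) = Add(-3, Mul(Rational(1, 3), Add(-3, Mul(2, Pow(O, -1))))) = Add(-3, Add(-1, Mul(Rational(2, 3), Pow(O, -1)))) = Add(-4, Mul(Rational(2, 3), Pow(O, -1))))
Function('Y')(d) = Rational(-35, 9) (Function('Y')(d) = Add(-4, Mul(Rational(2, 3), Pow(6, -1))) = Add(-4, Mul(Rational(2, 3), Rational(1, 6))) = Add(-4, Rational(1, 9)) = Rational(-35, 9))
Add(Mul(Function('Y')(-7), -102), 105) = Add(Mul(Rational(-35, 9), -102), 105) = Add(Rational(1190, 3), 105) = Rational(1505, 3)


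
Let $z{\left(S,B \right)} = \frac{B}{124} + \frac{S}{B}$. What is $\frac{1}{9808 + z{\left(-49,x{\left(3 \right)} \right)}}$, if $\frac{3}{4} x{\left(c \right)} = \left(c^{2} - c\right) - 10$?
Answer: $\frac{1488}{14607911} \approx 0.00010186$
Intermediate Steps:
$x{\left(c \right)} = - \frac{40}{3} - \frac{4 c}{3} + \frac{4 c^{2}}{3}$ ($x{\left(c \right)} = \frac{4 \left(\left(c^{2} - c\right) - 10\right)}{3} = \frac{4 \left(-10 + c^{2} - c\right)}{3} = - \frac{40}{3} - \frac{4 c}{3} + \frac{4 c^{2}}{3}$)
$z{\left(S,B \right)} = \frac{B}{124} + \frac{S}{B}$ ($z{\left(S,B \right)} = B \frac{1}{124} + \frac{S}{B} = \frac{B}{124} + \frac{S}{B}$)
$\frac{1}{9808 + z{\left(-49,x{\left(3 \right)} \right)}} = \frac{1}{9808 + \left(\frac{- \frac{40}{3} - 4 + \frac{4 \cdot 3^{2}}{3}}{124} - \frac{49}{- \frac{40}{3} - 4 + \frac{4 \cdot 3^{2}}{3}}\right)} = \frac{1}{9808 + \left(\frac{- \frac{40}{3} - 4 + \frac{4}{3} \cdot 9}{124} - \frac{49}{- \frac{40}{3} - 4 + \frac{4}{3} \cdot 9}\right)} = \frac{1}{9808 + \left(\frac{- \frac{40}{3} - 4 + 12}{124} - \frac{49}{- \frac{40}{3} - 4 + 12}\right)} = \frac{1}{9808 + \left(\frac{1}{124} \left(- \frac{16}{3}\right) - \frac{49}{- \frac{16}{3}}\right)} = \frac{1}{9808 - - \frac{13607}{1488}} = \frac{1}{9808 + \left(- \frac{4}{93} + \frac{147}{16}\right)} = \frac{1}{9808 + \frac{13607}{1488}} = \frac{1}{\frac{14607911}{1488}} = \frac{1488}{14607911}$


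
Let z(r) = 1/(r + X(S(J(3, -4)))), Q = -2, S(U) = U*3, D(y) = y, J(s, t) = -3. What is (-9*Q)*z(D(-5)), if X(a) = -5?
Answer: -9/5 ≈ -1.8000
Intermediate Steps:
S(U) = 3*U
z(r) = 1/(-5 + r) (z(r) = 1/(r - 5) = 1/(-5 + r))
(-9*Q)*z(D(-5)) = (-9*(-2))/(-5 - 5) = 18/(-10) = 18*(-1/10) = -9/5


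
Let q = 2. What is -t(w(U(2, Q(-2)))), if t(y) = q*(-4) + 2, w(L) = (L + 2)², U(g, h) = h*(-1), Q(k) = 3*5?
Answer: 6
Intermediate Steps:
Q(k) = 15
U(g, h) = -h
w(L) = (2 + L)²
t(y) = -6 (t(y) = 2*(-4) + 2 = -8 + 2 = -6)
-t(w(U(2, Q(-2)))) = -1*(-6) = 6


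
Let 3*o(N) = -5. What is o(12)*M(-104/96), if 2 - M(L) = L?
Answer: -185/36 ≈ -5.1389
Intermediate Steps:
M(L) = 2 - L
o(N) = -5/3 (o(N) = (⅓)*(-5) = -5/3)
o(12)*M(-104/96) = -5*(2 - (-104)/96)/3 = -5*(2 - 1*(-13/12))/3 = -5*(2 + 13/12)/3 = -5/3*37/12 = -185/36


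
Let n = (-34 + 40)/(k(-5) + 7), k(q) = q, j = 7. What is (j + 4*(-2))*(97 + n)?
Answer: -100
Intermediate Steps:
n = 3 (n = (-34 + 40)/(-5 + 7) = 6/2 = 6*(½) = 3)
(j + 4*(-2))*(97 + n) = (7 + 4*(-2))*(97 + 3) = (7 - 8)*100 = -1*100 = -100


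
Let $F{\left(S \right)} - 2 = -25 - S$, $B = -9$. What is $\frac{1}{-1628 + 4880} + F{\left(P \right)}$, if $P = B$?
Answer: $- \frac{45527}{3252} \approx -14.0$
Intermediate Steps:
$P = -9$
$F{\left(S \right)} = -23 - S$ ($F{\left(S \right)} = 2 - \left(25 + S\right) = -23 - S$)
$\frac{1}{-1628 + 4880} + F{\left(P \right)} = \frac{1}{-1628 + 4880} - 14 = \frac{1}{3252} + \left(-23 + 9\right) = \frac{1}{3252} - 14 = - \frac{45527}{3252}$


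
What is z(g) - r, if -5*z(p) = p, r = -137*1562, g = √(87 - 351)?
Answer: 213994 - 2*I*√66/5 ≈ 2.1399e+5 - 3.2496*I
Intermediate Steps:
g = 2*I*√66 (g = √(-264) = 2*I*√66 ≈ 16.248*I)
r = -213994
z(p) = -p/5
z(g) - r = -2*I*√66/5 - 1*(-213994) = -2*I*√66/5 + 213994 = 213994 - 2*I*√66/5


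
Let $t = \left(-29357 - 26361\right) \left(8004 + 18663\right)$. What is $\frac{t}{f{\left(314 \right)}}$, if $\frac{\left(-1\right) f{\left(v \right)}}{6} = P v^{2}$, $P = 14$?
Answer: $\frac{247638651}{1380344} \approx 179.4$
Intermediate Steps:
$f{\left(v \right)} = - 84 v^{2}$ ($f{\left(v \right)} = - 6 \cdot 14 v^{2} = - 84 v^{2}$)
$t = -1485831906$ ($t = \left(-55718\right) 26667 = -1485831906$)
$\frac{t}{f{\left(314 \right)}} = - \frac{1485831906}{\left(-84\right) 314^{2}} = - \frac{1485831906}{\left(-84\right) 98596} = - \frac{1485831906}{-8282064} = \left(-1485831906\right) \left(- \frac{1}{8282064}\right) = \frac{247638651}{1380344}$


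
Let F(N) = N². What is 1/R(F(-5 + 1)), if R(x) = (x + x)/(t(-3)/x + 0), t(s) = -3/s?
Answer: 1/512 ≈ 0.0019531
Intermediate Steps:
R(x) = 2*x² (R(x) = (x + x)/((-3/(-3))/x + 0) = (2*x)/((-3*(-⅓))/x + 0) = (2*x)/(1/x + 0) = (2*x)/(1/x) = (2*x)*x = 2*x²)
1/R(F(-5 + 1)) = 1/(2*((-5 + 1)²)²) = 1/(2*((-4)²)²) = 1/(2*16²) = 1/(2*256) = 1/512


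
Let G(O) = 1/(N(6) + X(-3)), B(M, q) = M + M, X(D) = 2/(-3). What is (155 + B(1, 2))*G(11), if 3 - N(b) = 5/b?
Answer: 314/3 ≈ 104.67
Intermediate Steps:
N(b) = 3 - 5/b
X(D) = -⅔ (X(D) = 2*(-⅓) = -⅔)
B(M, q) = 2*M
G(O) = ⅔ (G(O) = 1/((3 - 5/6) - ⅔) = 1/((3 - 5*⅙) - ⅔) = 1/((3 - ⅚) - ⅔) = 1/(13/6 - ⅔) = 1/(3/2) = ⅔)
(155 + B(1, 2))*G(11) = (155 + 2*1)*(⅔) = (155 + 2)*(⅔) = 157*(⅔) = 314/3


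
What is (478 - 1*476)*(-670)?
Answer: -1340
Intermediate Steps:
(478 - 1*476)*(-670) = (478 - 476)*(-670) = 2*(-670) = -1340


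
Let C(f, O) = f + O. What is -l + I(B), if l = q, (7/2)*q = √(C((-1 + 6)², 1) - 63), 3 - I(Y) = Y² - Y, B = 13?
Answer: -153 - 2*I*√37/7 ≈ -153.0 - 1.7379*I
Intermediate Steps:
C(f, O) = O + f
I(Y) = 3 + Y - Y² (I(Y) = 3 - (Y² - Y) = 3 + (Y - Y²) = 3 + Y - Y²)
q = 2*I*√37/7 (q = 2*√((1 + (-1 + 6)²) - 63)/7 = 2*√((1 + 5²) - 63)/7 = 2*√((1 + 25) - 63)/7 = 2*√(26 - 63)/7 = 2*√(-37)/7 = 2*(I*√37)/7 = 2*I*√37/7 ≈ 1.7379*I)
l = 2*I*√37/7 ≈ 1.7379*I
-l + I(B) = -2*I*√37/7 + (3 + 13 - 1*13²) = -2*I*√37/7 + (3 + 13 - 1*169) = -2*I*√37/7 + (3 + 13 - 169) = -2*I*√37/7 - 153 = -153 - 2*I*√37/7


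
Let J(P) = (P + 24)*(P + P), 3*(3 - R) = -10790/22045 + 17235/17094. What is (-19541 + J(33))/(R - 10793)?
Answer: 1189222930434/813227775761 ≈ 1.4623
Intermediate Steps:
R = 213068917/75367446 (R = 3 - (-10790/22045 + 17235/17094)/3 = 3 - (-10790*1/22045 + 17235*(1/17094))/3 = 3 - (-2158/4409 + 5745/5698)/3 = 3 - ⅓*13033421/25122482 = 3 - 13033421/75367446 = 213068917/75367446 ≈ 2.8271)
J(P) = 2*P*(24 + P) (J(P) = (24 + P)*(2*P) = 2*P*(24 + P))
(-19541 + J(33))/(R - 10793) = (-19541 + 2*33*(24 + 33))/(213068917/75367446 - 10793) = (-19541 + 2*33*57)/(-813227775761/75367446) = (-19541 + 3762)*(-75367446/813227775761) = -15779*(-75367446/813227775761) = 1189222930434/813227775761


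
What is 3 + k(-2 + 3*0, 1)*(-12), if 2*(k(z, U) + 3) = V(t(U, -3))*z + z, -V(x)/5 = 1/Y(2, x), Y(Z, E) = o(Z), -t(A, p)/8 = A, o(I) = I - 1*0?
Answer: 21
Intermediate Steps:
o(I) = I (o(I) = I + 0 = I)
t(A, p) = -8*A
Y(Z, E) = Z
V(x) = -5/2
k(z, U) = -3 - 3*z/4 (k(z, U) = -3 + (-5*z/2 + z)/2 = -3 + (-3*z/2)/2 = -3 - 3*z/4)
3 + k(-2 + 3*0, 1)*(-12) = 3 + (-3 - 3*(-2 + 3*0)/4)*(-12) = 3 + (-3 - 3*(-2 + 0)/4)*(-12) = 3 + (-3 - ¾*(-2))*(-12) = 3 + (-3 + 3/2)*(-12) = 3 - 3/2*(-12) = 3 + 18 = 21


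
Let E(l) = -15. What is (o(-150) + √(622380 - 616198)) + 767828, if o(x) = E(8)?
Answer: 767813 + √6182 ≈ 7.6789e+5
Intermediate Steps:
o(x) = -15
(o(-150) + √(622380 - 616198)) + 767828 = (-15 + √(622380 - 616198)) + 767828 = (-15 + √6182) + 767828 = 767813 + √6182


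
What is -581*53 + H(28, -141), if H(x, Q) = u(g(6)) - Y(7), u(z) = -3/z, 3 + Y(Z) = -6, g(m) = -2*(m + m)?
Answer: -246271/8 ≈ -30784.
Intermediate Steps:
g(m) = -4*m
Y(Z) = -9 (Y(Z) = -3 - 6 = -9)
H(x, Q) = 73/8 (H(x, Q) = -3/((-4*6)) - 1*(-9) = -3/(-24) + 9 = -3*(-1/24) + 9 = ⅛ + 9 = 73/8)
-581*53 + H(28, -141) = -581*53 + 73/8 = -30793 + 73/8 = -246271/8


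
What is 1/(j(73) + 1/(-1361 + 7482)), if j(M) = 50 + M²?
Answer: 6121/32924860 ≈ 0.00018591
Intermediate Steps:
1/(j(73) + 1/(-1361 + 7482)) = 1/((50 + 73²) + 1/(-1361 + 7482)) = 1/((50 + 5329) + 1/6121) = 1/(5379 + 1/6121) = 1/(32924860/6121) = 6121/32924860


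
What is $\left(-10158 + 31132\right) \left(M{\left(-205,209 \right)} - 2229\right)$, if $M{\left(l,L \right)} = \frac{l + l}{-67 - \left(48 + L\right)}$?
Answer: $- \frac{3784684891}{81} \approx -4.6724 \cdot 10^{7}$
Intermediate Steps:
$M{\left(l,L \right)} = \frac{2 l}{-115 - L}$
$\left(-10158 + 31132\right) \left(M{\left(-205,209 \right)} - 2229\right) = \left(-10158 + 31132\right) \left(\left(-2\right) \left(-205\right) \frac{1}{115 + 209} - 2229\right) = 20974 \left(\left(-2\right) \left(-205\right) \frac{1}{324} - 2229\right) = 20974 \left(\frac{205}{162} - 2229\right) = 20974 \left(- \frac{360893}{162}\right) = - \frac{3784684891}{81}$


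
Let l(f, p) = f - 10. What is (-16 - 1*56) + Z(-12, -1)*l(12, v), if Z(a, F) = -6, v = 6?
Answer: -84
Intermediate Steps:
l(f, p) = -10 + f
(-16 - 1*56) + Z(-12, -1)*l(12, v) = (-16 - 1*56) - 6*(-10 + 12) = (-16 - 56) - 6*2 = -72 - 12 = -84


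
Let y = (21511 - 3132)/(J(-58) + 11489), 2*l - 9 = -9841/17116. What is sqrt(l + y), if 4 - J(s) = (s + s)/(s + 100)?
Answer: sqrt(99218060321317950298)/4131990676 ≈ 2.4107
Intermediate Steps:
J(s) = 4 - 2*s/(100 + s) (J(s) = 4 - (s + s)/(s + 100) = 4 - 2*s/(100 + s))
l = 144203/34232 (l = 9/2 + (-9841/17116)/2 = 9/2 + (-9841*1/17116)/2 = 9/2 + (1/2)*(-9841/17116) = 9/2 - 9841/34232 = 144203/34232 ≈ 4.2125)
y = 385959/241411 (y = (21511 - 3132)/(2*(200 - 58)/(100 - 58) + 11489) = 18379/(2*142/42 + 11489) = 18379/(2*(1/42)*142 + 11489) = 18379/(142/21 + 11489) = 18379/(241411/21) = 18379*(21/241411) = 385959/241411 ≈ 1.5988)
sqrt(l + y) = sqrt(144203/34232 + 385959/241411) = sqrt(48024338921/8263981352) = sqrt(99218060321317950298)/4131990676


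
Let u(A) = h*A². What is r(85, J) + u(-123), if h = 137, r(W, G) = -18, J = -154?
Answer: 2072655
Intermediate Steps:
u(A) = 137*A²
r(85, J) + u(-123) = -18 + 137*(-123)² = -18 + 137*15129 = -18 + 2072673 = 2072655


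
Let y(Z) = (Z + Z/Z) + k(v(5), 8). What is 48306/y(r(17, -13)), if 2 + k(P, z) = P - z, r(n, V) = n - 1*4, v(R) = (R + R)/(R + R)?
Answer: 48306/5 ≈ 9661.2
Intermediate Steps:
v(R) = 1 (v(R) = (2*R)/((2*R)) = (2*R)*(1/(2*R)) = 1)
r(n, V) = -4 + n (r(n, V) = n - 4 = -4 + n)
k(P, z) = -2 + P - z (k(P, z) = -2 + (P - z) = -2 + P - z)
y(Z) = -8 + Z (y(Z) = (Z + Z/Z) + (-2 + 1 - 1*8) = (Z + 1) + (-2 + 1 - 8) = (1 + Z) - 9 = -8 + Z)
48306/y(r(17, -13)) = 48306/(-8 + (-4 + 17)) = 48306/(-8 + 13) = 48306/5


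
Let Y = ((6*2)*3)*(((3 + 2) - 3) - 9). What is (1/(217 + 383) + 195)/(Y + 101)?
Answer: -117001/90600 ≈ -1.2914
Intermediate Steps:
Y = -252 (Y = (12*3)*((5 - 3) - 9) = 36*(2 - 9) = 36*(-7) = -252)
(1/(217 + 383) + 195)/(Y + 101) = (1/(217 + 383) + 195)/(-252 + 101) = (1/600 + 195)/(-151) = (1/600 + 195)*(-1/151) = (117001/600)*(-1/151) = -117001/90600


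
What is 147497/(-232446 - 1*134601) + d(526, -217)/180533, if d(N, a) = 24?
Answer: -26619266773/66264096051 ≈ -0.40171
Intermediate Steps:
147497/(-232446 - 1*134601) + d(526, -217)/180533 = 147497/(-232446 - 1*134601) + 24/180533 = 147497/(-232446 - 134601) + 24*(1/180533) = 147497/(-367047) + 24/180533 = 147497*(-1/367047) + 24/180533 = -147497/367047 + 24/180533 = -26619266773/66264096051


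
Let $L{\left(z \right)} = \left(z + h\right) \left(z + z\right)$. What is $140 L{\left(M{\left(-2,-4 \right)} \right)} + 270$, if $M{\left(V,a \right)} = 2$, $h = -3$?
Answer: $-290$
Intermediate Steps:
$L{\left(z \right)} = 2 z \left(-3 + z\right)$ ($L{\left(z \right)} = \left(z - 3\right) \left(z + z\right) = \left(-3 + z\right) 2 z = 2 z \left(-3 + z\right)$)
$140 L{\left(M{\left(-2,-4 \right)} \right)} + 270 = 140 \cdot 2 \cdot 2 \left(-3 + 2\right) + 270 = 140 \cdot 2 \cdot 2 \left(-1\right) + 270 = 140 \left(-4\right) + 270 = -560 + 270 = -290$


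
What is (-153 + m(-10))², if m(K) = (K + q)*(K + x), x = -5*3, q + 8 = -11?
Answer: 327184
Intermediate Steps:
q = -19 (q = -8 - 11 = -19)
x = -15
m(K) = (-19 + K)*(-15 + K) (m(K) = (K - 19)*(K - 15) = (-19 + K)*(-15 + K))
(-153 + m(-10))² = (-153 + (285 + (-10)² - 34*(-10)))² = (-153 + (285 + 100 + 340))² = (-153 + 725)² = 572² = 327184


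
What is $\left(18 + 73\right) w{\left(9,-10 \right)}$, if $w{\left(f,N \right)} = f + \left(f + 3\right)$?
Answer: $1911$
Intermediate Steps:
$w{\left(f,N \right)} = 3 + 2 f$ ($w{\left(f,N \right)} = f + \left(3 + f\right) = 3 + 2 f$)
$\left(18 + 73\right) w{\left(9,-10 \right)} = \left(18 + 73\right) \left(3 + 2 \cdot 9\right) = 91 \left(3 + 18\right) = 91 \cdot 21 = 1911$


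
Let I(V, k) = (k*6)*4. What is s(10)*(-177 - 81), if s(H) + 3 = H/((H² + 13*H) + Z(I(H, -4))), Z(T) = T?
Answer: 50568/67 ≈ 754.75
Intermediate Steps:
I(V, k) = 24*k (I(V, k) = (6*k)*4 = 24*k)
s(H) = -3 + H/(-96 + H² + 13*H) (s(H) = -3 + H/((H² + 13*H) + 24*(-4)) = -3 + H/((H² + 13*H) - 96) = -3 + H/(-96 + H² + 13*H))
s(10)*(-177 - 81) = ((288 - 38*10 - 3*10²)/(-96 + 10² + 13*10))*(-177 - 81) = ((288 - 380 - 3*100)/(-96 + 100 + 130))*(-258) = ((288 - 380 - 300)/134)*(-258) = ((1/134)*(-392))*(-258) = -196/67*(-258) = 50568/67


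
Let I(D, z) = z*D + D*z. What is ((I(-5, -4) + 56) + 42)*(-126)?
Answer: -17388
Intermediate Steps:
I(D, z) = 2*D*z (I(D, z) = D*z + D*z = 2*D*z)
((I(-5, -4) + 56) + 42)*(-126) = ((2*(-5)*(-4) + 56) + 42)*(-126) = ((40 + 56) + 42)*(-126) = (96 + 42)*(-126) = 138*(-126) = -17388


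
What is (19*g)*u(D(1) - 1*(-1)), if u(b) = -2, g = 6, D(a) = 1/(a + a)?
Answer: -228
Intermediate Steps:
D(a) = 1/(2*a)
(19*g)*u(D(1) - 1*(-1)) = (19*6)*(-2) = 114*(-2) = -228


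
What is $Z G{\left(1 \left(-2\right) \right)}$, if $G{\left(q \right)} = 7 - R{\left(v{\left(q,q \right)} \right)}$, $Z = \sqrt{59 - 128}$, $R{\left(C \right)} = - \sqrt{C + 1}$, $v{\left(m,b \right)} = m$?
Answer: $i \sqrt{69} \left(7 + i\right) \approx -8.3066 + 58.146 i$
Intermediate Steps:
$R{\left(C \right)} = - \sqrt{1 + C}$
$Z = i \sqrt{69}$ ($Z = \sqrt{-69} = i \sqrt{69} \approx 8.3066 i$)
$G{\left(q \right)} = 7 + \sqrt{1 + q}$ ($G{\left(q \right)} = 7 - - \sqrt{1 + q} = 7 + \sqrt{1 + q}$)
$Z G{\left(1 \left(-2\right) \right)} = i \sqrt{69} \left(7 + \sqrt{1 + 1 \left(-2\right)}\right) = i \sqrt{69} \left(7 + \sqrt{1 - 2}\right) = i \sqrt{69} \left(7 + \sqrt{-1}\right) = i \sqrt{69} \left(7 + i\right)$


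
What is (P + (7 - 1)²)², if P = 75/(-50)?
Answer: 4761/4 ≈ 1190.3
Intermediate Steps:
P = -3/2 (P = 75*(-1/50) = -3/2 ≈ -1.5000)
(P + (7 - 1)²)² = (-3/2 + (7 - 1)²)² = (-3/2 + 6²)² = (-3/2 + 36)² = (69/2)² = 4761/4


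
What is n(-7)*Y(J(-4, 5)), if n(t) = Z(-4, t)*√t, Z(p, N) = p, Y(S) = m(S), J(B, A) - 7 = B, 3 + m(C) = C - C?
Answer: 12*I*√7 ≈ 31.749*I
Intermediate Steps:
m(C) = -3 (m(C) = -3 + (C - C) = -3 + 0 = -3)
J(B, A) = 7 + B
Y(S) = -3
n(t) = -4*√t
n(-7)*Y(J(-4, 5)) = -4*I*√7*(-3) = 12*I*√7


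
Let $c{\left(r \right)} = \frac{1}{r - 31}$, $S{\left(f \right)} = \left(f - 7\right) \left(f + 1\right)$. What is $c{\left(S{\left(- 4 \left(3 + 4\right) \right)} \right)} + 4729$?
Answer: $\frac{4322307}{914} \approx 4729.0$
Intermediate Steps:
$S{\left(f \right)} = \left(1 + f\right) \left(-7 + f\right)$ ($S{\left(f \right)} = \left(-7 + f\right) \left(1 + f\right) = \left(1 + f\right) \left(-7 + f\right)$)
$c{\left(r \right)} = \frac{1}{-31 + r}$
$c{\left(S{\left(- 4 \left(3 + 4\right) \right)} \right)} + 4729 = \frac{1}{-31 - \left(7 - 16 \left(3 + 4\right)^{2} + 6 \left(-4\right) \left(3 + 4\right)\right)} + 4729 = \frac{1}{-31 - \left(7 - 784 + 6 \left(-4\right) 7\right)} + 4729 = \frac{1}{-31 - \left(-161 - 784\right)} + 4729 = \frac{1}{-31 + \left(-7 + 784 + 168\right)} + 4729 = \frac{1}{-31 + 945} + 4729 = \frac{1}{914} + 4729 = \frac{4322307}{914}$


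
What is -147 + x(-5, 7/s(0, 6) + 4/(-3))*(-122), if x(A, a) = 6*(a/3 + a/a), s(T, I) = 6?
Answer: -2515/3 ≈ -838.33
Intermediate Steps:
x(A, a) = 6 + 2*a (x(A, a) = 6*(a*(1/3) + 1) = 6*(a/3 + 1) = 6*(1 + a/3) = 6 + 2*a)
-147 + x(-5, 7/s(0, 6) + 4/(-3))*(-122) = -147 + (6 + 2*(7/6 + 4/(-3)))*(-122) = -147 + (6 + 2*(7*(1/6) + 4*(-1/3)))*(-122) = -147 + (6 + 2*(7/6 - 4/3))*(-122) = -147 + (6 + 2*(-1/6))*(-122) = -147 + (6 - 1/3)*(-122) = -147 + (17/3)*(-122) = -147 - 2074/3 = -2515/3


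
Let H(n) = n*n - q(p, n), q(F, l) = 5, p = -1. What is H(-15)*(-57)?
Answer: -12540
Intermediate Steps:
H(n) = -5 + n**2 (H(n) = n*n - 1*5 = n**2 - 5 = -5 + n**2)
H(-15)*(-57) = (-5 + (-15)**2)*(-57) = (-5 + 225)*(-57) = 220*(-57) = -12540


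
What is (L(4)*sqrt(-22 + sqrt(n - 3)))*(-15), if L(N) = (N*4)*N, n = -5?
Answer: -960*sqrt(-22 + 2*I*sqrt(2)) ≈ -288.86 - 4512.1*I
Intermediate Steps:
L(N) = 4*N**2 (L(N) = (4*N)*N = 4*N**2)
(L(4)*sqrt(-22 + sqrt(n - 3)))*(-15) = ((4*4**2)*sqrt(-22 + sqrt(-5 - 3)))*(-15) = ((4*16)*sqrt(-22 + sqrt(-8)))*(-15) = (64*sqrt(-22 + 2*I*sqrt(2)))*(-15) = -960*sqrt(-22 + 2*I*sqrt(2))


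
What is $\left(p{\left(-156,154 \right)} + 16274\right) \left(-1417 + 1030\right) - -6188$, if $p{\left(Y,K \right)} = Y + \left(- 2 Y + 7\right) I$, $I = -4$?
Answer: $-5737666$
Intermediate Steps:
$p{\left(Y,K \right)} = -28 + 9 Y$ ($p{\left(Y,K \right)} = Y + \left(- 2 Y + 7\right) \left(-4\right) = Y + \left(7 - 2 Y\right) \left(-4\right) = Y + \left(-28 + 8 Y\right) = -28 + 9 Y$)
$\left(p{\left(-156,154 \right)} + 16274\right) \left(-1417 + 1030\right) - -6188 = \left(\left(-28 + 9 \left(-156\right)\right) + 16274\right) \left(-1417 + 1030\right) - -6188 = \left(\left(-28 - 1404\right) + 16274\right) \left(-387\right) + 6188 = \left(-1432 + 16274\right) \left(-387\right) + 6188 = 14842 \left(-387\right) + 6188 = -5743854 + 6188 = -5737666$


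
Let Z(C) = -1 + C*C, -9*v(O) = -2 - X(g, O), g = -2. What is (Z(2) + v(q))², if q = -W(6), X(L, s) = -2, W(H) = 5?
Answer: 9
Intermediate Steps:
q = -5 (q = -1*5 = -5)
v(O) = 0 (v(O) = -(-2 - 1*(-2))/9 = -(-2 + 2)/9 = -⅑*0 = 0)
Z(C) = -1 + C²
(Z(2) + v(q))² = ((-1 + 2²) + 0)² = ((-1 + 4) + 0)² = (3 + 0)² = 3² = 9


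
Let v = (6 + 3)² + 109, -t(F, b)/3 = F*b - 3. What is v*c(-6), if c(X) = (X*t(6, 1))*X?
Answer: -61560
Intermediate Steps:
t(F, b) = 9 - 3*F*b (t(F, b) = -3*(F*b - 3) = -3*(-3 + F*b) = 9 - 3*F*b)
c(X) = -9*X² (c(X) = (X*(9 - 3*6*1))*X = (X*(9 - 18))*X = (X*(-9))*X = (-9*X)*X = -9*X²)
v = 190 (v = 9² + 109 = 81 + 109 = 190)
v*c(-6) = 190*(-9*(-6)²) = 190*(-9*36) = 190*(-324) = -61560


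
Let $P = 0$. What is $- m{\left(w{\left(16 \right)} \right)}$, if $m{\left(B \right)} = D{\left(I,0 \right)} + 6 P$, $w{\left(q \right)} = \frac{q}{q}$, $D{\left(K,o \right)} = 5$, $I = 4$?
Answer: $-5$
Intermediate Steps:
$w{\left(q \right)} = 1$
$m{\left(B \right)} = 5$ ($m{\left(B \right)} = 5 + 6 \cdot 0 = 5 + 0 = 5$)
$- m{\left(w{\left(16 \right)} \right)} = \left(-1\right) 5 = -5$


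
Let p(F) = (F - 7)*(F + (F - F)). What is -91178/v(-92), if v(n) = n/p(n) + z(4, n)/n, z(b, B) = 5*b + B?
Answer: -207612306/1759 ≈ -1.1803e+5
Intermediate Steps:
p(F) = F*(-7 + F) (p(F) = (-7 + F)*(F + 0) = (-7 + F)*F = F*(-7 + F))
z(b, B) = B + 5*b
v(n) = 1/(-7 + n) + (20 + n)/n (v(n) = n/((n*(-7 + n))) + (n + 5*4)/n = n*(1/(n*(-7 + n))) + (n + 20)/n = 1/(-7 + n) + (20 + n)/n)
-91178/v(-92) = -91178*(-92*(-7 - 92)/(-92 + (-7 - 92)*(20 - 92))) = -91178*9108/(-92 - 99*(-72)) = -91178*9108/(-92 + 7128) = -91178/((-1/92*(-1/99)*7036)) = -91178/1759/2277 = -91178*2277/1759 = -207612306/1759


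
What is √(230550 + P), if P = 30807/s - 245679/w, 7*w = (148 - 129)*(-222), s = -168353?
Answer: √12940304502523542967798/236704318 ≈ 480.58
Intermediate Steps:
w = -4218/7 (w = ((148 - 129)*(-222))/7 = (19*(-222))/7 = (⅐)*(-4218) = -4218/7 ≈ -602.57)
P = 96465210961/236704318 (P = 30807/(-168353) - 245679/(-4218/7) = 30807*(-1/168353) - 245679*(-7/4218) = -30807/168353 + 573251/1406 = 96465210961/236704318 ≈ 407.53)
√(230550 + P) = √(230550 + 96465210961/236704318) = √(54668645725861/236704318) = √12940304502523542967798/236704318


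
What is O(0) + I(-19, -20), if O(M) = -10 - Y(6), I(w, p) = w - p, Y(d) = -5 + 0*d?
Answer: -4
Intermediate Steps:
Y(d) = -5 (Y(d) = -5 + 0 = -5)
O(M) = -5 (O(M) = -10 - 1*(-5) = -10 + 5 = -5)
O(0) + I(-19, -20) = -5 + (-19 - 1*(-20)) = -5 + (-19 + 20) = -5 + 1 = -4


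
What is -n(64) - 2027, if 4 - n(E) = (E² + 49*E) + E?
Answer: 5265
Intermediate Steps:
n(E) = 4 - E² - 50*E (n(E) = 4 - ((E² + 49*E) + E) = 4 - (E² + 50*E) = 4 + (-E² - 50*E) = 4 - E² - 50*E)
-n(64) - 2027 = -(4 - 1*64² - 50*64) - 2027 = -(4 - 1*4096 - 3200) - 2027 = -(4 - 4096 - 3200) - 2027 = -1*(-7292) - 2027 = 7292 - 2027 = 5265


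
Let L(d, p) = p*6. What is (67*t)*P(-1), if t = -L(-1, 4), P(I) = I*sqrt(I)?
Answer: 1608*I ≈ 1608.0*I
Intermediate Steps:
L(d, p) = 6*p
P(I) = I**(3/2)
t = -24 (t = -6*4 = -1*24 = -24)
(67*t)*P(-1) = (67*(-24))*(-1)**(3/2) = -(-1608)*I = 1608*I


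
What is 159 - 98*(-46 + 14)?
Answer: 3295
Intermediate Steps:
159 - 98*(-46 + 14) = 159 - 98*(-32) = 159 + 3136 = 3295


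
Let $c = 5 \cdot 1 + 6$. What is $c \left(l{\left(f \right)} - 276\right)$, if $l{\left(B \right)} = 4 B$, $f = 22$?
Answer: $-2068$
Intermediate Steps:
$c = 11$ ($c = 5 + 6 = 11$)
$c \left(l{\left(f \right)} - 276\right) = 11 \left(4 \cdot 22 - 276\right) = 11 \left(88 - 276\right) = 11 \left(-188\right) = -2068$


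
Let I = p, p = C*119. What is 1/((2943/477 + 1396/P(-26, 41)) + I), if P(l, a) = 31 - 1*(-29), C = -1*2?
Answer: -795/165808 ≈ -0.0047947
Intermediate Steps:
C = -2
P(l, a) = 60 (P(l, a) = 31 + 29 = 60)
p = -238 (p = -2*119 = -238)
I = -238
1/((2943/477 + 1396/P(-26, 41)) + I) = 1/((2943/477 + 1396/60) - 238) = 1/((2943*(1/477) + 1396*(1/60)) - 238) = 1/((327/53 + 349/15) - 238) = 1/(23402/795 - 238) = 1/(-165808/795) = -795/165808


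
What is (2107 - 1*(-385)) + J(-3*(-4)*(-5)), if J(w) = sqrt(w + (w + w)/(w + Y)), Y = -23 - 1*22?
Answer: 2492 + 2*I*sqrt(721)/7 ≈ 2492.0 + 7.6718*I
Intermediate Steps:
Y = -45 (Y = -23 - 22 = -45)
J(w) = sqrt(w + 2*w/(-45 + w)) (J(w) = sqrt(w + (w + w)/(w - 45)) = sqrt(w + (2*w)/(-45 + w)) = sqrt(w + 2*w/(-45 + w)))
(2107 - 1*(-385)) + J(-3*(-4)*(-5)) = (2107 - 1*(-385)) + sqrt((-3*(-4)*(-5))*(-43 - 3*(-4)*(-5))/(-45 - 3*(-4)*(-5))) = (2107 + 385) + sqrt((12*(-5))*(-43 + 12*(-5))/(-45 + 12*(-5))) = 2492 + sqrt(-60*(-43 - 60)/(-45 - 60)) = 2492 + sqrt(-60*(-103)/(-105)) = 2492 + sqrt(-60*(-1/105)*(-103)) = 2492 + sqrt(-412/7) = 2492 + 2*I*sqrt(721)/7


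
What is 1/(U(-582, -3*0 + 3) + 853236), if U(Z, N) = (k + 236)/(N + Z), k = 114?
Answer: 579/494023294 ≈ 1.1720e-6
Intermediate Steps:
U(Z, N) = 350/(N + Z) (U(Z, N) = (114 + 236)/(N + Z) = 350/(N + Z))
1/(U(-582, -3*0 + 3) + 853236) = 1/(350/((-3*0 + 3) - 582) + 853236) = 1/(350/((0 + 3) - 582) + 853236) = 1/(350/(3 - 582) + 853236) = 1/(350/(-579) + 853236) = 1/(350*(-1/579) + 853236) = 1/(-350/579 + 853236) = 1/(494023294/579) = 579/494023294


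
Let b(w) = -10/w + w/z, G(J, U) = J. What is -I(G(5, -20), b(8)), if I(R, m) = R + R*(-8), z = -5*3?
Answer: 35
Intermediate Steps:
z = -15
b(w) = -10/w - w/15 (b(w) = -10/w + w/(-15) = -10/w + w*(-1/15) = -10/w - w/15)
I(R, m) = -7*R (I(R, m) = R - 8*R = -7*R)
-I(G(5, -20), b(8)) = -(-7)*5 = -1*(-35) = 35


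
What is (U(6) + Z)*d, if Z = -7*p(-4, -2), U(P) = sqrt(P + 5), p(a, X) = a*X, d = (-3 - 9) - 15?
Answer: 1512 - 27*sqrt(11) ≈ 1422.5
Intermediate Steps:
d = -27 (d = -12 - 15 = -27)
p(a, X) = X*a
U(P) = sqrt(5 + P)
Z = -56 (Z = -(-14)*(-4) = -7*8 = -56)
(U(6) + Z)*d = (sqrt(5 + 6) - 56)*(-27) = (sqrt(11) - 56)*(-27) = (-56 + sqrt(11))*(-27) = 1512 - 27*sqrt(11)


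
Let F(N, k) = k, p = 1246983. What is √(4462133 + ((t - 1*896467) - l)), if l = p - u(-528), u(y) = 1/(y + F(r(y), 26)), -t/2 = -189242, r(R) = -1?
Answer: 47*√307694374/502 ≈ 1642.3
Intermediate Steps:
t = 378484 (t = -2*(-189242) = 378484)
u(y) = 1/(26 + y) (u(y) = 1/(y + 26) = 1/(26 + y))
l = 625985467/502 (l = 1246983 - 1/(26 - 528) = 1246983 - 1/(-502) = 1246983 - 1*(-1/502) = 1246983 + 1/502 = 625985467/502 ≈ 1.2470e+6)
√(4462133 + ((t - 1*896467) - l)) = √(4462133 + ((378484 - 1*896467) - 1*625985467/502)) = √(4462133 + ((378484 - 896467) - 625985467/502)) = √(4462133 + (-517983 - 625985467/502)) = √(4462133 - 886012933/502) = √(1353977833/502) = 47*√307694374/502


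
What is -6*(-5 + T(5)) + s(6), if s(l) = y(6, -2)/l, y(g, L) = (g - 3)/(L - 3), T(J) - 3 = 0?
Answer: 119/10 ≈ 11.900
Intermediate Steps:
T(J) = 3 (T(J) = 3 + 0 = 3)
y(g, L) = (-3 + g)/(-3 + L)
s(l) = -3/(5*l) (s(l) = ((-3 + 6)/(-3 - 2))/l = (3/(-5))/l = (-⅕*3)/l = -3/(5*l))
-6*(-5 + T(5)) + s(6) = -6*(-5 + 3) - ⅗/6 = -6*(-2) - ⅗*⅙ = 12 - ⅒ = 119/10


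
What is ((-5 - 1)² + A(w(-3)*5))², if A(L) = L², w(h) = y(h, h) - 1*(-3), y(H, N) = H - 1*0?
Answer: 1296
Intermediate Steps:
y(H, N) = H (y(H, N) = H + 0 = H)
w(h) = 3 + h (w(h) = h - 1*(-3) = h + 3 = 3 + h)
((-5 - 1)² + A(w(-3)*5))² = ((-5 - 1)² + ((3 - 3)*5)²)² = ((-6)² + (0*5)²)² = (36 + 0²)² = (36 + 0)² = 36² = 1296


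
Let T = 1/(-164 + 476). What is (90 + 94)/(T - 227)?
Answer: -57408/70823 ≈ -0.81058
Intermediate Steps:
T = 1/312 ≈ 0.0032051
(90 + 94)/(T - 227) = (90 + 94)/(1/312 - 227) = 184/(-70823/312) = 184*(-312/70823) = -57408/70823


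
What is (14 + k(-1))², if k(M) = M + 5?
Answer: 324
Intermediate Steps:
k(M) = 5 + M
(14 + k(-1))² = (14 + (5 - 1))² = (14 + 4)² = 18² = 324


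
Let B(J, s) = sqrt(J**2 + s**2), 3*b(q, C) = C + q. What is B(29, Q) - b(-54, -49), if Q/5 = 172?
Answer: 103/3 + sqrt(740441) ≈ 894.82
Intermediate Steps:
Q = 860 (Q = 5*172 = 860)
b(q, C) = C/3 + q/3 (b(q, C) = (C + q)/3 = C/3 + q/3)
B(29, Q) - b(-54, -49) = sqrt(29**2 + 860**2) - ((1/3)*(-49) + (1/3)*(-54)) = sqrt(841 + 739600) - (-49/3 - 18) = sqrt(740441) - 1*(-103/3) = sqrt(740441) + 103/3 = 103/3 + sqrt(740441)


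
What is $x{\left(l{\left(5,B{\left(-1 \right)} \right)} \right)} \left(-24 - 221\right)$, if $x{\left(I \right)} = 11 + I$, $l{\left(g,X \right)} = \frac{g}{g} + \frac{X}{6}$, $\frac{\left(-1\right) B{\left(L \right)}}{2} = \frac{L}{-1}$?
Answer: $- \frac{8575}{3} \approx -2858.3$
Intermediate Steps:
$B{\left(L \right)} = 2 L$ ($B{\left(L \right)} = - 2 \frac{L}{-1} = - 2 L \left(-1\right) = - 2 \left(- L\right) = 2 L$)
$l{\left(g,X \right)} = 1 + \frac{X}{6}$ ($l{\left(g,X \right)} = 1 + X \frac{1}{6} = 1 + \frac{X}{6}$)
$x{\left(l{\left(5,B{\left(-1 \right)} \right)} \right)} \left(-24 - 221\right) = \left(11 + \left(1 + \frac{2 \left(-1\right)}{6}\right)\right) \left(-24 - 221\right) = \left(11 + \left(1 + \frac{1}{6} \left(-2\right)\right)\right) \left(-245\right) = \left(11 + \left(1 - \frac{1}{3}\right)\right) \left(-245\right) = \left(11 + \frac{2}{3}\right) \left(-245\right) = \frac{35}{3} \left(-245\right) = - \frac{8575}{3}$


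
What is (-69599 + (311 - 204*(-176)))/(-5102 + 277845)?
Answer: -312/2549 ≈ -0.12240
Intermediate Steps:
(-69599 + (311 - 204*(-176)))/(-5102 + 277845) = (-69599 + (311 + 35904))/272743 = (-69599 + 36215)*(1/272743) = -33384*1/272743 = -312/2549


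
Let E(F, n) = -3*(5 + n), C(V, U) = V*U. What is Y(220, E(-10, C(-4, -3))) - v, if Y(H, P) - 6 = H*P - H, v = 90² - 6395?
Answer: -13139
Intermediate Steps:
C(V, U) = U*V
v = 1705 (v = 8100 - 6395 = 1705)
E(F, n) = -15 - 3*n
Y(H, P) = 6 - H + H*P (Y(H, P) = 6 + (H*P - H) = 6 + (-H + H*P) = 6 - H + H*P)
Y(220, E(-10, C(-4, -3))) - v = (6 - 1*220 + 220*(-15 - (-9)*(-4))) - 1*1705 = (6 - 220 + 220*(-15 - 3*12)) - 1705 = (6 - 220 + 220*(-15 - 36)) - 1705 = (6 - 220 + 220*(-51)) - 1705 = (6 - 220 - 11220) - 1705 = -11434 - 1705 = -13139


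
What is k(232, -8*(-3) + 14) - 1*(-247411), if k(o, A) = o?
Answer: 247643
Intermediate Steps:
k(232, -8*(-3) + 14) - 1*(-247411) = 232 - 1*(-247411) = 232 + 247411 = 247643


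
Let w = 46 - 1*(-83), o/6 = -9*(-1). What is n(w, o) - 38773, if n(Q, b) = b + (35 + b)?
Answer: -38630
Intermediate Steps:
o = 54 (o = 6*(-9*(-1)) = 6*9 = 54)
w = 129 (w = 46 + 83 = 129)
n(Q, b) = 35 + 2*b
n(w, o) - 38773 = (35 + 2*54) - 38773 = (35 + 108) - 38773 = 143 - 38773 = -38630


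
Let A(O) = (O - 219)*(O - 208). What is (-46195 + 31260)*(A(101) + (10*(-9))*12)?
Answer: -172439510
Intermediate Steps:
A(O) = (-219 + O)*(-208 + O)
(-46195 + 31260)*(A(101) + (10*(-9))*12) = (-46195 + 31260)*((45552 + 101² - 427*101) + (10*(-9))*12) = -14935*((45552 + 10201 - 43127) - 90*12) = -14935*(12626 - 1080) = -14935*11546 = -172439510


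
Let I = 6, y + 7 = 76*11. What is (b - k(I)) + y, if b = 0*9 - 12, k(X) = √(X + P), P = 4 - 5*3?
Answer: 817 - I*√5 ≈ 817.0 - 2.2361*I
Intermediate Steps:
y = 829 (y = -7 + 76*11 = -7 + 836 = 829)
P = -11 (P = 4 - 15 = -11)
k(X) = √(-11 + X) (k(X) = √(X - 11) = √(-11 + X))
b = -12 (b = 0 - 12 = -12)
(b - k(I)) + y = (-12 - √(-11 + 6)) + 829 = (-12 - √(-5)) + 829 = (-12 - I*√5) + 829 = 817 - I*√5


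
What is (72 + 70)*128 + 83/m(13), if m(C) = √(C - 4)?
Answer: 54611/3 ≈ 18204.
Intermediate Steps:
m(C) = √(-4 + C)
(72 + 70)*128 + 83/m(13) = (72 + 70)*128 + 83/(√(-4 + 13)) = 142*128 + 83/(√9) = 18176 + 83/3 = 54611/3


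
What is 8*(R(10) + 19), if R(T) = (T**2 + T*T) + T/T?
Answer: 1760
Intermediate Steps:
R(T) = 1 + 2*T**2 (R(T) = (T**2 + T**2) + 1 = 2*T**2 + 1 = 1 + 2*T**2)
8*(R(10) + 19) = 8*((1 + 2*10**2) + 19) = 8*((1 + 2*100) + 19) = 8*((1 + 200) + 19) = 8*(201 + 19) = 8*220 = 1760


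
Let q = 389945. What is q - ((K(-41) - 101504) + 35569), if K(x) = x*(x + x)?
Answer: 452518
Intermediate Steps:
K(x) = 2*x² (K(x) = x*(2*x) = 2*x²)
q - ((K(-41) - 101504) + 35569) = 389945 - ((2*(-41)² - 101504) + 35569) = 389945 - ((2*1681 - 101504) + 35569) = 389945 - ((3362 - 101504) + 35569) = 389945 - (-98142 + 35569) = 389945 - 1*(-62573) = 389945 + 62573 = 452518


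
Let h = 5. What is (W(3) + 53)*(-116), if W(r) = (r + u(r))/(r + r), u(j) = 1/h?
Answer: -93148/15 ≈ -6209.9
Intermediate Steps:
u(j) = 1/5
W(r) = (1/5 + r)/(2*r) (W(r) = (r + 1/5)/(r + r) = (1/5 + r)/((2*r)) = (1/5 + r)*(1/(2*r)) = (1/5 + r)/(2*r))
(W(3) + 53)*(-116) = ((1/10)*(1 + 5*3)/3 + 53)*(-116) = ((1/10)*(1/3)*(1 + 15) + 53)*(-116) = ((1/10)*(1/3)*16 + 53)*(-116) = (8/15 + 53)*(-116) = (803/15)*(-116) = -93148/15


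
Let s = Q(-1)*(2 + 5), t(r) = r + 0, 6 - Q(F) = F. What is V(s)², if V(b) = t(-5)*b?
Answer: 60025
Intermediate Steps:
Q(F) = 6 - F
t(r) = r
s = 49 (s = (6 - 1*(-1))*(2 + 5) = (6 + 1)*7 = 7*7 = 49)
V(b) = -5*b
V(s)² = (-5*49)² = (-245)² = 60025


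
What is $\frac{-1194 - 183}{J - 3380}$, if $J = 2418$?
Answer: $\frac{1377}{962} \approx 1.4314$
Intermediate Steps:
$\frac{-1194 - 183}{J - 3380} = \frac{-1194 - 183}{2418 - 3380} = - \frac{1377}{-962} = \left(-1377\right) \left(- \frac{1}{962}\right) = \frac{1377}{962}$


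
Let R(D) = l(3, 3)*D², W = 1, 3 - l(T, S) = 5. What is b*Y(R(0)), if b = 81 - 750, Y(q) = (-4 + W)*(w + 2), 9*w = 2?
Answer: 4460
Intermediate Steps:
w = 2/9 (w = (⅑)*2 = 2/9 ≈ 0.22222)
l(T, S) = -2 (l(T, S) = 3 - 1*5 = 3 - 5 = -2)
R(D) = -2*D²
Y(q) = -20/3 (Y(q) = (-4 + 1)*(2/9 + 2) = -3*20/9 = -20/3)
b = -669
b*Y(R(0)) = -669*(-20/3) = 4460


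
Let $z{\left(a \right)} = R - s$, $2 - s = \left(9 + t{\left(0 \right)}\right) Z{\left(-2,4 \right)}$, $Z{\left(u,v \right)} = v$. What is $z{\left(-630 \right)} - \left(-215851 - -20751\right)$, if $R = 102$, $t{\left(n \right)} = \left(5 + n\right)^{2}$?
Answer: $195336$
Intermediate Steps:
$s = -134$ ($s = 2 - \left(9 + \left(5 + 0\right)^{2}\right) 4 = 2 - \left(9 + 5^{2}\right) 4 = 2 - \left(9 + 25\right) 4 = 2 - 34 \cdot 4 = 2 - 136 = -134$)
$z{\left(a \right)} = 236$ ($z{\left(a \right)} = 102 - -134 = 102 + 134 = 236$)
$z{\left(-630 \right)} - \left(-215851 - -20751\right) = 236 - \left(-215851 - -20751\right) = 236 - \left(-215851 + 20751\right) = 236 - -195100 = 236 + 195100 = 195336$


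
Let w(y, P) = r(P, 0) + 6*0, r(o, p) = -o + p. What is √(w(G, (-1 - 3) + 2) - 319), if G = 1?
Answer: I*√317 ≈ 17.805*I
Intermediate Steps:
r(o, p) = p - o
w(y, P) = -P (w(y, P) = (0 - P) + 6*0 = -P + 0 = -P)
√(w(G, (-1 - 3) + 2) - 319) = √(-((-1 - 3) + 2) - 319) = √(-(-4 + 2) - 319) = √(-1*(-2) - 319) = √(2 - 319) = √(-317) = I*√317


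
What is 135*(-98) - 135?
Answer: -13365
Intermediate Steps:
135*(-98) - 135 = -13230 - 135 = -13365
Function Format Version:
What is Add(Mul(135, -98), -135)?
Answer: -13365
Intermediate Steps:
Add(Mul(135, -98), -135) = Add(-13230, -135) = -13365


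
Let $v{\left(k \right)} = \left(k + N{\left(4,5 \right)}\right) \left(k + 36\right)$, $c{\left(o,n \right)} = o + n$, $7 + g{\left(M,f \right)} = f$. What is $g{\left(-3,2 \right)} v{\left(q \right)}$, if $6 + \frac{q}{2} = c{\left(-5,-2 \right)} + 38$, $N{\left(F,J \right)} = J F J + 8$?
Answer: $-67940$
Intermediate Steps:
$g{\left(M,f \right)} = -7 + f$
$c{\left(o,n \right)} = n + o$
$N{\left(F,J \right)} = 8 + F J^{2}$ ($N{\left(F,J \right)} = F J J + 8 = F J^{2} + 8 = 8 + F J^{2}$)
$q = 50$ ($q = -12 + 2 \left(\left(-2 - 5\right) + 38\right) = -12 + 2 \left(-7 + 38\right) = -12 + 2 \cdot 31 = -12 + 62 = 50$)
$v{\left(k \right)} = \left(36 + k\right) \left(108 + k\right)$ ($v{\left(k \right)} = \left(k + \left(8 + 4 \cdot 5^{2}\right)\right) \left(k + 36\right) = \left(k + \left(8 + 4 \cdot 25\right)\right) \left(36 + k\right) = \left(k + \left(8 + 100\right)\right) \left(36 + k\right) = \left(k + 108\right) \left(36 + k\right) = \left(108 + k\right) \left(36 + k\right) = \left(36 + k\right) \left(108 + k\right)$)
$g{\left(-3,2 \right)} v{\left(q \right)} = \left(-7 + 2\right) \left(3888 + 50^{2} + 144 \cdot 50\right) = - 5 \left(3888 + 2500 + 7200\right) = \left(-5\right) 13588 = -67940$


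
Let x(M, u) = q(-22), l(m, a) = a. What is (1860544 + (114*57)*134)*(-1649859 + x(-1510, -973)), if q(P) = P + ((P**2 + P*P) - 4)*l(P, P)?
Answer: -4564205279564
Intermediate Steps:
q(P) = P + P*(-4 + 2*P**2) (q(P) = P + ((P**2 + P*P) - 4)*P = P + ((P**2 + P**2) - 4)*P = P + (2*P**2 - 4)*P = P + (-4 + 2*P**2)*P = P + P*(-4 + 2*P**2))
x(M, u) = -21230 (x(M, u) = -22*(-3 + 2*(-22)**2) = -22*(-3 + 2*484) = -22*(-3 + 968) = -22*965 = -21230)
(1860544 + (114*57)*134)*(-1649859 + x(-1510, -973)) = (1860544 + (114*57)*134)*(-1649859 - 21230) = (1860544 + 6498*134)*(-1671089) = (1860544 + 870732)*(-1671089) = 2731276*(-1671089) = -4564205279564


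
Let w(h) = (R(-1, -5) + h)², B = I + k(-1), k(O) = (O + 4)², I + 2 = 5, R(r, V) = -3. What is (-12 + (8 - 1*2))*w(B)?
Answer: -486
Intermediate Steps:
I = 3 (I = -2 + 5 = 3)
k(O) = (4 + O)²
B = 12 (B = 3 + (4 - 1)² = 3 + 3² = 3 + 9 = 12)
w(h) = (-3 + h)²
(-12 + (8 - 1*2))*w(B) = (-12 + (8 - 1*2))*(-3 + 12)² = (-12 + (8 - 2))*9² = (-12 + 6)*81 = -6*81 = -486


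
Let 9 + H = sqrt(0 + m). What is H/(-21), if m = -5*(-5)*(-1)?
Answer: 3/7 - 5*I/21 ≈ 0.42857 - 0.2381*I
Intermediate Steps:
m = -25 (m = 25*(-1) = -25)
H = -9 + 5*I (H = -9 + sqrt(0 - 25) = -9 + sqrt(-25) = -9 + 5*I ≈ -9.0 + 5.0*I)
H/(-21) = (-9 + 5*I)/(-21) = -(-9 + 5*I)/21 = 3/7 - 5*I/21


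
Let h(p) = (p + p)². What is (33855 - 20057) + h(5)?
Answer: 13898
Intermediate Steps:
h(p) = 4*p² (h(p) = (2*p)² = 4*p²)
(33855 - 20057) + h(5) = (33855 - 20057) + 4*5² = 13798 + 4*25 = 13798 + 100 = 13898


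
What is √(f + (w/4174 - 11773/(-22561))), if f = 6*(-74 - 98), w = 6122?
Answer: 2*I*√570878463553972266/47084807 ≈ 32.094*I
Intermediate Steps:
f = -1032 (f = 6*(-172) = -1032)
√(f + (w/4174 - 11773/(-22561))) = √(-1032 + (6122/4174 - 11773/(-22561))) = √(-1032 + (6122*(1/4174) - 11773*(-1/22561))) = √(-1032 + (3061/2087 + 11773/22561)) = √(-1032 + 93629472/47084807) = √(-48497891352/47084807) = 2*I*√570878463553972266/47084807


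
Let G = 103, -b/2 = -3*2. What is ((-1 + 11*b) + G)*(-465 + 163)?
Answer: -70668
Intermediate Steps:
b = 12 (b = -(-6)*2 = -2*(-6) = 12)
((-1 + 11*b) + G)*(-465 + 163) = ((-1 + 11*12) + 103)*(-465 + 163) = ((-1 + 132) + 103)*(-302) = (131 + 103)*(-302) = 234*(-302) = -70668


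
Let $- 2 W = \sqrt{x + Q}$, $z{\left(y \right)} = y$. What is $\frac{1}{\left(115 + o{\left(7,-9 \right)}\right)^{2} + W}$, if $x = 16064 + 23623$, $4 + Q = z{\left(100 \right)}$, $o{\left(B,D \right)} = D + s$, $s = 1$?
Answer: $\frac{45796}{524278621} + \frac{2 \sqrt{39783}}{524278621} \approx 8.8111 \cdot 10^{-5}$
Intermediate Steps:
$o{\left(B,D \right)} = 1 + D$ ($o{\left(B,D \right)} = D + 1 = 1 + D$)
$Q = 96$ ($Q = -4 + 100 = 96$)
$x = 39687$
$W = - \frac{\sqrt{39783}}{2}$ ($W = - \frac{\sqrt{39687 + 96}}{2} = - \frac{\sqrt{39783}}{2} \approx -99.728$)
$\frac{1}{\left(115 + o{\left(7,-9 \right)}\right)^{2} + W} = \frac{1}{\left(115 + \left(1 - 9\right)\right)^{2} - \frac{\sqrt{39783}}{2}} = \frac{1}{\left(115 - 8\right)^{2} - \frac{\sqrt{39783}}{2}} = \frac{1}{107^{2} - \frac{\sqrt{39783}}{2}} = \frac{1}{11449 - \frac{\sqrt{39783}}{2}}$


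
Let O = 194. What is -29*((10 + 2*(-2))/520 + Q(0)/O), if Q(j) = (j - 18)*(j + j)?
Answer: -87/260 ≈ -0.33462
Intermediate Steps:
Q(j) = 2*j*(-18 + j) (Q(j) = (-18 + j)*(2*j) = 2*j*(-18 + j))
-29*((10 + 2*(-2))/520 + Q(0)/O) = -29*((10 + 2*(-2))/520 + (2*0*(-18 + 0))/194) = -29*((10 - 4)*(1/520) + (2*0*(-18))*(1/194)) = -29*(6*(1/520) + 0*(1/194)) = -29*(3/260 + 0) = -29*3/260 = -87/260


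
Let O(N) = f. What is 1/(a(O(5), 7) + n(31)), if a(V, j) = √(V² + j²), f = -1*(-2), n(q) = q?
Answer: 31/908 - √53/908 ≈ 0.026123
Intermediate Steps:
f = 2
O(N) = 2
1/(a(O(5), 7) + n(31)) = 1/(√(2² + 7²) + 31) = 1/(√(4 + 49) + 31) = 1/(√53 + 31) = 1/(31 + √53)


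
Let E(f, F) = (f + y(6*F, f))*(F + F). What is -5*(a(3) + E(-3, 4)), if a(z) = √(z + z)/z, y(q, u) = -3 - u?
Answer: 120 - 5*√6/3 ≈ 115.92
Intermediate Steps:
a(z) = √2/√z (a(z) = √(2*z)/z = (√2*√z)/z = √2/√z)
E(f, F) = -6*F (E(f, F) = (f + (-3 - f))*(F + F) = -6*F)
-5*(a(3) + E(-3, 4)) = -5*(√2/√3 - 6*4) = -5*(√2*(√3/3) - 24) = -5*(√6/3 - 24) = -5*(-24 + √6/3) = 120 - 5*√6/3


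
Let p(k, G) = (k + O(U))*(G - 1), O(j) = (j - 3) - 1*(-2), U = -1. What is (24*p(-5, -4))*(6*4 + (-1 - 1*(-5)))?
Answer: 23520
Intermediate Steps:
O(j) = -1 + j (O(j) = (-3 + j) + 2 = -1 + j)
p(k, G) = (-1 + G)*(-2 + k) (p(k, G) = (k + (-1 - 1))*(G - 1) = (k - 2)*(-1 + G) = (-2 + k)*(-1 + G) = (-1 + G)*(-2 + k))
(24*p(-5, -4))*(6*4 + (-1 - 1*(-5))) = (24*(2 - 1*(-5) - 2*(-4) - 4*(-5)))*(6*4 + (-1 - 1*(-5))) = (24*(2 + 5 + 8 + 20))*(24 + (-1 + 5)) = (24*35)*(24 + 4) = 840*28 = 23520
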